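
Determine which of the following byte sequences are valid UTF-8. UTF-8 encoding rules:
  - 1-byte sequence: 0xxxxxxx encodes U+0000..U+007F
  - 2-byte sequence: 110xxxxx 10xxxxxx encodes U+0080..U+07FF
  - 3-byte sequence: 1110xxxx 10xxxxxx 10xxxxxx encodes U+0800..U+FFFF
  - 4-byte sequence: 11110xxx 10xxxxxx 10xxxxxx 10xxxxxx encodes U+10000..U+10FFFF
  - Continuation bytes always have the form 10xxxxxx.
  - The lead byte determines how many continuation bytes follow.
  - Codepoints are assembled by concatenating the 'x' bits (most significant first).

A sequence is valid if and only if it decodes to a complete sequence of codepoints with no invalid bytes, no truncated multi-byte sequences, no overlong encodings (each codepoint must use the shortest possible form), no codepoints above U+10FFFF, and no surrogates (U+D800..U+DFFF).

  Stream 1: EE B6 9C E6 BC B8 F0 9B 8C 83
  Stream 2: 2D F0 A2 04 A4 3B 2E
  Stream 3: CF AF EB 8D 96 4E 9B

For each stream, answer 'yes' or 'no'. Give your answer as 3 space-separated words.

Answer: yes no no

Derivation:
Stream 1: decodes cleanly. VALID
Stream 2: error at byte offset 3. INVALID
Stream 3: error at byte offset 6. INVALID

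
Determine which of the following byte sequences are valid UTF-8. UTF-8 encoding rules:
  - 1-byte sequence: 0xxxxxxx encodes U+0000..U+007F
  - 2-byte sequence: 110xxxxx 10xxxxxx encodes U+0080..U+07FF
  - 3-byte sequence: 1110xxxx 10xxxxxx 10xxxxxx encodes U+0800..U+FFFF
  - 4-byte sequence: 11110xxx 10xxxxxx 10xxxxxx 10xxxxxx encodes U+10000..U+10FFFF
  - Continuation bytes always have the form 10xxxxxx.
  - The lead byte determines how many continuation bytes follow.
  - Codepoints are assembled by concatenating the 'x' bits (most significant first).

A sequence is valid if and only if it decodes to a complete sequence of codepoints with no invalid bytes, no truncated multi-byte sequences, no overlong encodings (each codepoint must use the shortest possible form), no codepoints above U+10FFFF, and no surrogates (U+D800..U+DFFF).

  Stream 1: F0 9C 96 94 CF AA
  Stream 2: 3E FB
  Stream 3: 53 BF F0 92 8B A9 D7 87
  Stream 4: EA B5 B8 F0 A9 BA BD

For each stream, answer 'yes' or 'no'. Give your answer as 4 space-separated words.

Stream 1: decodes cleanly. VALID
Stream 2: error at byte offset 1. INVALID
Stream 3: error at byte offset 1. INVALID
Stream 4: decodes cleanly. VALID

Answer: yes no no yes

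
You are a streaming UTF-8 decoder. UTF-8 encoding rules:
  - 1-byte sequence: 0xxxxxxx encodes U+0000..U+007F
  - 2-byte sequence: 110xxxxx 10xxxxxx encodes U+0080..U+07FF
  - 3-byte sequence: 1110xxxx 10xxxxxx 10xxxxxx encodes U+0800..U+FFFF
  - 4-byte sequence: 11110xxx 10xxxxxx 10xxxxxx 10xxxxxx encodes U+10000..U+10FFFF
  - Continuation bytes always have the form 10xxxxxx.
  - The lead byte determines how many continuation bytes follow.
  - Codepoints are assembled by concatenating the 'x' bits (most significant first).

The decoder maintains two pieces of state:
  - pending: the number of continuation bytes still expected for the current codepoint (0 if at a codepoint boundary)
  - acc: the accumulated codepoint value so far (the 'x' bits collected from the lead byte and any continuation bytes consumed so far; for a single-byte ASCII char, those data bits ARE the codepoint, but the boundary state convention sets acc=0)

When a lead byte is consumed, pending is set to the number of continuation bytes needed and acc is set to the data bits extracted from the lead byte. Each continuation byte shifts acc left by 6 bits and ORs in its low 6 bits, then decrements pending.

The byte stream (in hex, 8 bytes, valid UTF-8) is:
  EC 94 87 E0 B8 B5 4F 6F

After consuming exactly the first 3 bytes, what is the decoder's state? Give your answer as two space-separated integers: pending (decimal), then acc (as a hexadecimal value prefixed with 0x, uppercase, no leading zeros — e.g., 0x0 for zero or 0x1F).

Answer: 0 0xC507

Derivation:
Byte[0]=EC: 3-byte lead. pending=2, acc=0xC
Byte[1]=94: continuation. acc=(acc<<6)|0x14=0x314, pending=1
Byte[2]=87: continuation. acc=(acc<<6)|0x07=0xC507, pending=0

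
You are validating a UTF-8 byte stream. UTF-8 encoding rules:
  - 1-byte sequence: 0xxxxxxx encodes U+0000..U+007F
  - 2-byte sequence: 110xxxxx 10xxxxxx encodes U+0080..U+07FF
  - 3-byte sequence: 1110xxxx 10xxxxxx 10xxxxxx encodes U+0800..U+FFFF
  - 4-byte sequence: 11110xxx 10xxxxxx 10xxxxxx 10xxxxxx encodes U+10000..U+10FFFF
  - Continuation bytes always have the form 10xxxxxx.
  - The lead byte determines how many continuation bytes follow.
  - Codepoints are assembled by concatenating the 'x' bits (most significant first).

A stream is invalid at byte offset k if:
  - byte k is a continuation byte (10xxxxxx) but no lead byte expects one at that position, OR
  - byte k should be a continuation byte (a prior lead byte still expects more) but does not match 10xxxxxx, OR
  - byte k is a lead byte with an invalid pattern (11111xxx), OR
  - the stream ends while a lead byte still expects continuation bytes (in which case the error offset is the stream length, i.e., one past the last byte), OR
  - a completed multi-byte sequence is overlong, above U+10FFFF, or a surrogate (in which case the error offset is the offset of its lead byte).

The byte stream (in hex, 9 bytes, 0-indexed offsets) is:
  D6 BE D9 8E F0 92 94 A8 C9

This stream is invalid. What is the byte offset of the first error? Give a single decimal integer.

Answer: 9

Derivation:
Byte[0]=D6: 2-byte lead, need 1 cont bytes. acc=0x16
Byte[1]=BE: continuation. acc=(acc<<6)|0x3E=0x5BE
Completed: cp=U+05BE (starts at byte 0)
Byte[2]=D9: 2-byte lead, need 1 cont bytes. acc=0x19
Byte[3]=8E: continuation. acc=(acc<<6)|0x0E=0x64E
Completed: cp=U+064E (starts at byte 2)
Byte[4]=F0: 4-byte lead, need 3 cont bytes. acc=0x0
Byte[5]=92: continuation. acc=(acc<<6)|0x12=0x12
Byte[6]=94: continuation. acc=(acc<<6)|0x14=0x494
Byte[7]=A8: continuation. acc=(acc<<6)|0x28=0x12528
Completed: cp=U+12528 (starts at byte 4)
Byte[8]=C9: 2-byte lead, need 1 cont bytes. acc=0x9
Byte[9]: stream ended, expected continuation. INVALID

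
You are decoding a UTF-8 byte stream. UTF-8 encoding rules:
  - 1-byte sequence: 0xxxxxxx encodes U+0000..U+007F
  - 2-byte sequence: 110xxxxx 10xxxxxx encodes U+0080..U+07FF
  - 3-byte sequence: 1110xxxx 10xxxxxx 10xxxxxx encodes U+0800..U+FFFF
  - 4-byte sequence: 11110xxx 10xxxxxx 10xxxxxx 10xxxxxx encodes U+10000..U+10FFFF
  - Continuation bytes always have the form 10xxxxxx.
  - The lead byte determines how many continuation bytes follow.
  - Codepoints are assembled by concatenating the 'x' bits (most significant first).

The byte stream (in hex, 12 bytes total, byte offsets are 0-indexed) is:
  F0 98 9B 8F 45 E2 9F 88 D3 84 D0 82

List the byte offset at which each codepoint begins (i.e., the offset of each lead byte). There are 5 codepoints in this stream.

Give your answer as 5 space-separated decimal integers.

Byte[0]=F0: 4-byte lead, need 3 cont bytes. acc=0x0
Byte[1]=98: continuation. acc=(acc<<6)|0x18=0x18
Byte[2]=9B: continuation. acc=(acc<<6)|0x1B=0x61B
Byte[3]=8F: continuation. acc=(acc<<6)|0x0F=0x186CF
Completed: cp=U+186CF (starts at byte 0)
Byte[4]=45: 1-byte ASCII. cp=U+0045
Byte[5]=E2: 3-byte lead, need 2 cont bytes. acc=0x2
Byte[6]=9F: continuation. acc=(acc<<6)|0x1F=0x9F
Byte[7]=88: continuation. acc=(acc<<6)|0x08=0x27C8
Completed: cp=U+27C8 (starts at byte 5)
Byte[8]=D3: 2-byte lead, need 1 cont bytes. acc=0x13
Byte[9]=84: continuation. acc=(acc<<6)|0x04=0x4C4
Completed: cp=U+04C4 (starts at byte 8)
Byte[10]=D0: 2-byte lead, need 1 cont bytes. acc=0x10
Byte[11]=82: continuation. acc=(acc<<6)|0x02=0x402
Completed: cp=U+0402 (starts at byte 10)

Answer: 0 4 5 8 10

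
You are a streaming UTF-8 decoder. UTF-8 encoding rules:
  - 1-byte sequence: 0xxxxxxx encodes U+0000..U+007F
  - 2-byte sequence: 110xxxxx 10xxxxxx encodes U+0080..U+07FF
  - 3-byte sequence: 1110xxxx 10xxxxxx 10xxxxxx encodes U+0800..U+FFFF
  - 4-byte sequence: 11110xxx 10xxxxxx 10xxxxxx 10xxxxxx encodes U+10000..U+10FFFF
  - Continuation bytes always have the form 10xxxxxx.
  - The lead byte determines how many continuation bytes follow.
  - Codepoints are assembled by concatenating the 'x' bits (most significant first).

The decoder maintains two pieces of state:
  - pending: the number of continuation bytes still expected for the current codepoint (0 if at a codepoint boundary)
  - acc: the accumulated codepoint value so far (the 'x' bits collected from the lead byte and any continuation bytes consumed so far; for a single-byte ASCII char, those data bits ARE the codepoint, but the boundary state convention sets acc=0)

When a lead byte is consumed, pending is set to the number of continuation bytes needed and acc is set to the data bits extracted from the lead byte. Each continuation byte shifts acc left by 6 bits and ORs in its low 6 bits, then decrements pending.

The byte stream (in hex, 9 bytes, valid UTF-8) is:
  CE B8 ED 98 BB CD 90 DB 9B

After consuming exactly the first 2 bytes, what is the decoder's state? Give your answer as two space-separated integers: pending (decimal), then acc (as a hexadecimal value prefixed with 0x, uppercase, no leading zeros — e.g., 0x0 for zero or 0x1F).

Byte[0]=CE: 2-byte lead. pending=1, acc=0xE
Byte[1]=B8: continuation. acc=(acc<<6)|0x38=0x3B8, pending=0

Answer: 0 0x3B8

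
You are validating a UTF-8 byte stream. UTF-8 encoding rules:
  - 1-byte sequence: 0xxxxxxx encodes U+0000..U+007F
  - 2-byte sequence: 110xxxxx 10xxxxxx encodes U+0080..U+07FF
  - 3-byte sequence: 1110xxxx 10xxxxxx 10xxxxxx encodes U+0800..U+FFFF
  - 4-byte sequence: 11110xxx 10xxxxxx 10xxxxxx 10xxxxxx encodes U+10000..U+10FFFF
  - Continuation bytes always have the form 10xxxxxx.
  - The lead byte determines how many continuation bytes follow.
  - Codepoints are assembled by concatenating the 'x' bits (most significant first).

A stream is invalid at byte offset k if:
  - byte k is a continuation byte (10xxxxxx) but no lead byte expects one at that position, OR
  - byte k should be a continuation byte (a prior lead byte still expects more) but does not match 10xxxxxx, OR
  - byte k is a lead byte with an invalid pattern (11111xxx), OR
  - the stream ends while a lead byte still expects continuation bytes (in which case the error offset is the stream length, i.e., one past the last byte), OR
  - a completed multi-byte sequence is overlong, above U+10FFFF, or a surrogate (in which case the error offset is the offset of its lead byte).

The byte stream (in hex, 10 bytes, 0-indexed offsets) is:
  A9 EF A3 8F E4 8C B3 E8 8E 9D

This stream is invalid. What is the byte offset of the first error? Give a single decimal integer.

Byte[0]=A9: INVALID lead byte (not 0xxx/110x/1110/11110)

Answer: 0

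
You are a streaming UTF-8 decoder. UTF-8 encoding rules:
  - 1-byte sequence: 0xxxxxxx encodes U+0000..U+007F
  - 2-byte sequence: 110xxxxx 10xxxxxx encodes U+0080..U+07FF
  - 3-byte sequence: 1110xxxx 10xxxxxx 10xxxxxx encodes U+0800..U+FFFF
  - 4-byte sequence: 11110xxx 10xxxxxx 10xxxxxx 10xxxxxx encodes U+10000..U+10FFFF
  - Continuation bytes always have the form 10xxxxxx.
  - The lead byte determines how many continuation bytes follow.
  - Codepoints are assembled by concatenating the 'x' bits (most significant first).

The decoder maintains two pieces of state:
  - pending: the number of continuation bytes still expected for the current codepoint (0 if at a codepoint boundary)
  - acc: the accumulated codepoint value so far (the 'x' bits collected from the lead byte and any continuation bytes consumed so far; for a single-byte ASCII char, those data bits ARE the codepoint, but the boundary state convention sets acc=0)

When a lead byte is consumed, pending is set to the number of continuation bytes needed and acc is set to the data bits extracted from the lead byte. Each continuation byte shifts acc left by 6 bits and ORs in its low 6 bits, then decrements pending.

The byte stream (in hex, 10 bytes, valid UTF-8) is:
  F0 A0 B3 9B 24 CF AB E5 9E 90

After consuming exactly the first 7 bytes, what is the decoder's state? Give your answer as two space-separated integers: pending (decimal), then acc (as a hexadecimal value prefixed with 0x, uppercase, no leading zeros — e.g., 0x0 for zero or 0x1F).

Answer: 0 0x3EB

Derivation:
Byte[0]=F0: 4-byte lead. pending=3, acc=0x0
Byte[1]=A0: continuation. acc=(acc<<6)|0x20=0x20, pending=2
Byte[2]=B3: continuation. acc=(acc<<6)|0x33=0x833, pending=1
Byte[3]=9B: continuation. acc=(acc<<6)|0x1B=0x20CDB, pending=0
Byte[4]=24: 1-byte. pending=0, acc=0x0
Byte[5]=CF: 2-byte lead. pending=1, acc=0xF
Byte[6]=AB: continuation. acc=(acc<<6)|0x2B=0x3EB, pending=0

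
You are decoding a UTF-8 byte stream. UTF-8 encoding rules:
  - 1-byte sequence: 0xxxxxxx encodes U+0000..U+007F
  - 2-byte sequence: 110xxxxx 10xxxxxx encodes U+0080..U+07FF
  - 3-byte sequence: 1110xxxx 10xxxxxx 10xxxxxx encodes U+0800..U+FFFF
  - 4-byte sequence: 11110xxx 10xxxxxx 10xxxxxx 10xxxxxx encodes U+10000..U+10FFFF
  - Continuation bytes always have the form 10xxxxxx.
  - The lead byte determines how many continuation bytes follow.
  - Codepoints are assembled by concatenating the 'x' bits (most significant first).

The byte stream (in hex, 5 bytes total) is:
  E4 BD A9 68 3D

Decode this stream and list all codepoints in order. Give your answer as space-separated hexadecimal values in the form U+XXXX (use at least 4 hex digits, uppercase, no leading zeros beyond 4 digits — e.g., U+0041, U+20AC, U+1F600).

Byte[0]=E4: 3-byte lead, need 2 cont bytes. acc=0x4
Byte[1]=BD: continuation. acc=(acc<<6)|0x3D=0x13D
Byte[2]=A9: continuation. acc=(acc<<6)|0x29=0x4F69
Completed: cp=U+4F69 (starts at byte 0)
Byte[3]=68: 1-byte ASCII. cp=U+0068
Byte[4]=3D: 1-byte ASCII. cp=U+003D

Answer: U+4F69 U+0068 U+003D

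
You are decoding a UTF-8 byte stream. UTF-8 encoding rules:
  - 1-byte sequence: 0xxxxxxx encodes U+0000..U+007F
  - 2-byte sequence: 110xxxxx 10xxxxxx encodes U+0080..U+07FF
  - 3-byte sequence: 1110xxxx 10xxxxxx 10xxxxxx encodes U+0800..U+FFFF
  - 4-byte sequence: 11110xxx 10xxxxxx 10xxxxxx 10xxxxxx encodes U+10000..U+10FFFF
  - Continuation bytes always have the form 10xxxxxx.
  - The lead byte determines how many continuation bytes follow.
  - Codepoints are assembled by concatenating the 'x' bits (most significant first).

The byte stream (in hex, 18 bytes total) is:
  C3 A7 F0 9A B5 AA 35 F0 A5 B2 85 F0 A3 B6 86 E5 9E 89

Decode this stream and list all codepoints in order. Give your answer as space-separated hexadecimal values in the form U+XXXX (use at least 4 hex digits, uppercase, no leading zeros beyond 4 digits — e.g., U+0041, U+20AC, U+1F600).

Answer: U+00E7 U+1AD6A U+0035 U+25C85 U+23D86 U+5789

Derivation:
Byte[0]=C3: 2-byte lead, need 1 cont bytes. acc=0x3
Byte[1]=A7: continuation. acc=(acc<<6)|0x27=0xE7
Completed: cp=U+00E7 (starts at byte 0)
Byte[2]=F0: 4-byte lead, need 3 cont bytes. acc=0x0
Byte[3]=9A: continuation. acc=(acc<<6)|0x1A=0x1A
Byte[4]=B5: continuation. acc=(acc<<6)|0x35=0x6B5
Byte[5]=AA: continuation. acc=(acc<<6)|0x2A=0x1AD6A
Completed: cp=U+1AD6A (starts at byte 2)
Byte[6]=35: 1-byte ASCII. cp=U+0035
Byte[7]=F0: 4-byte lead, need 3 cont bytes. acc=0x0
Byte[8]=A5: continuation. acc=(acc<<6)|0x25=0x25
Byte[9]=B2: continuation. acc=(acc<<6)|0x32=0x972
Byte[10]=85: continuation. acc=(acc<<6)|0x05=0x25C85
Completed: cp=U+25C85 (starts at byte 7)
Byte[11]=F0: 4-byte lead, need 3 cont bytes. acc=0x0
Byte[12]=A3: continuation. acc=(acc<<6)|0x23=0x23
Byte[13]=B6: continuation. acc=(acc<<6)|0x36=0x8F6
Byte[14]=86: continuation. acc=(acc<<6)|0x06=0x23D86
Completed: cp=U+23D86 (starts at byte 11)
Byte[15]=E5: 3-byte lead, need 2 cont bytes. acc=0x5
Byte[16]=9E: continuation. acc=(acc<<6)|0x1E=0x15E
Byte[17]=89: continuation. acc=(acc<<6)|0x09=0x5789
Completed: cp=U+5789 (starts at byte 15)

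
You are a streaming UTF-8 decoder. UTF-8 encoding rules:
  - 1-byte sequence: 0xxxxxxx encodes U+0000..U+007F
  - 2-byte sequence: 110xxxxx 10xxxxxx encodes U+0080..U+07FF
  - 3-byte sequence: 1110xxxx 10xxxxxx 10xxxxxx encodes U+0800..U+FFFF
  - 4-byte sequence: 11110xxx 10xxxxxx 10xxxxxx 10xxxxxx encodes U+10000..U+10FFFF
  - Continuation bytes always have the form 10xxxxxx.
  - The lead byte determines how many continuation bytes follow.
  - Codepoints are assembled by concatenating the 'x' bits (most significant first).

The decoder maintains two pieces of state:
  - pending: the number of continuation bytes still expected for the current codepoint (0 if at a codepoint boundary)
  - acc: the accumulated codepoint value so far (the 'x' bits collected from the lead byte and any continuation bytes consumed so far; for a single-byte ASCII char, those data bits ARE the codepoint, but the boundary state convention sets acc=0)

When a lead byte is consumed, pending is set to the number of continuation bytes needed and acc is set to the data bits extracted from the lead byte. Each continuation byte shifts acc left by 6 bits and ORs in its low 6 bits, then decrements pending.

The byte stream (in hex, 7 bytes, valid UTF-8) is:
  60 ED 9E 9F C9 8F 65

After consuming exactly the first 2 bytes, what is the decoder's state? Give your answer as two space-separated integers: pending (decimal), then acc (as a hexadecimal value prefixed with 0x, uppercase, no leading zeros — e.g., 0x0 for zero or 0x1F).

Answer: 2 0xD

Derivation:
Byte[0]=60: 1-byte. pending=0, acc=0x0
Byte[1]=ED: 3-byte lead. pending=2, acc=0xD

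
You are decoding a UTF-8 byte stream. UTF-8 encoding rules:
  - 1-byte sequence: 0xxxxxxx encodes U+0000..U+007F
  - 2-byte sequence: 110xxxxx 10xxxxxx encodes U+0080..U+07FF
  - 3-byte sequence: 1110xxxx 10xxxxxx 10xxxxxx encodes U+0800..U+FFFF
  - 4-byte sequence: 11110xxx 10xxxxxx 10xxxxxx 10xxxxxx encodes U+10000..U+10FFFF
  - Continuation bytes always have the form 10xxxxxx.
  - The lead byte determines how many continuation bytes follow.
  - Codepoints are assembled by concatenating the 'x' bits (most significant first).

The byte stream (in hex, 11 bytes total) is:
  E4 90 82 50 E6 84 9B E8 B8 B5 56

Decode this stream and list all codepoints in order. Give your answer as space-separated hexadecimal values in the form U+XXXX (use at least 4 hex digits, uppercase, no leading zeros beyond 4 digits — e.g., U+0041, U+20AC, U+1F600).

Answer: U+4402 U+0050 U+611B U+8E35 U+0056

Derivation:
Byte[0]=E4: 3-byte lead, need 2 cont bytes. acc=0x4
Byte[1]=90: continuation. acc=(acc<<6)|0x10=0x110
Byte[2]=82: continuation. acc=(acc<<6)|0x02=0x4402
Completed: cp=U+4402 (starts at byte 0)
Byte[3]=50: 1-byte ASCII. cp=U+0050
Byte[4]=E6: 3-byte lead, need 2 cont bytes. acc=0x6
Byte[5]=84: continuation. acc=(acc<<6)|0x04=0x184
Byte[6]=9B: continuation. acc=(acc<<6)|0x1B=0x611B
Completed: cp=U+611B (starts at byte 4)
Byte[7]=E8: 3-byte lead, need 2 cont bytes. acc=0x8
Byte[8]=B8: continuation. acc=(acc<<6)|0x38=0x238
Byte[9]=B5: continuation. acc=(acc<<6)|0x35=0x8E35
Completed: cp=U+8E35 (starts at byte 7)
Byte[10]=56: 1-byte ASCII. cp=U+0056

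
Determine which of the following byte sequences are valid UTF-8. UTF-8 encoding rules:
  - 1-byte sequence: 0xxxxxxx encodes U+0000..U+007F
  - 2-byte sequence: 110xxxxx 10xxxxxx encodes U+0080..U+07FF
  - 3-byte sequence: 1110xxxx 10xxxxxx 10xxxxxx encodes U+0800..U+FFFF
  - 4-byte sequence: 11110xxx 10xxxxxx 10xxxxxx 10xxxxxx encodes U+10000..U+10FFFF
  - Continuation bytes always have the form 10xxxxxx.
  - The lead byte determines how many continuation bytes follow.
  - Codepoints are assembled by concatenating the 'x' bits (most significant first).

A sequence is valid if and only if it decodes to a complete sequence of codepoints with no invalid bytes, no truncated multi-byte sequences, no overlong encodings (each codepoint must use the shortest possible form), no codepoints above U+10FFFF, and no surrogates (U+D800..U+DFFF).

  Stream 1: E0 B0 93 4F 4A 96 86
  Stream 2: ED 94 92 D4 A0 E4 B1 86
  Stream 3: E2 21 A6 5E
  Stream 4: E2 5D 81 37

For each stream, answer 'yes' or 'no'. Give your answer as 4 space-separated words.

Answer: no yes no no

Derivation:
Stream 1: error at byte offset 5. INVALID
Stream 2: decodes cleanly. VALID
Stream 3: error at byte offset 1. INVALID
Stream 4: error at byte offset 1. INVALID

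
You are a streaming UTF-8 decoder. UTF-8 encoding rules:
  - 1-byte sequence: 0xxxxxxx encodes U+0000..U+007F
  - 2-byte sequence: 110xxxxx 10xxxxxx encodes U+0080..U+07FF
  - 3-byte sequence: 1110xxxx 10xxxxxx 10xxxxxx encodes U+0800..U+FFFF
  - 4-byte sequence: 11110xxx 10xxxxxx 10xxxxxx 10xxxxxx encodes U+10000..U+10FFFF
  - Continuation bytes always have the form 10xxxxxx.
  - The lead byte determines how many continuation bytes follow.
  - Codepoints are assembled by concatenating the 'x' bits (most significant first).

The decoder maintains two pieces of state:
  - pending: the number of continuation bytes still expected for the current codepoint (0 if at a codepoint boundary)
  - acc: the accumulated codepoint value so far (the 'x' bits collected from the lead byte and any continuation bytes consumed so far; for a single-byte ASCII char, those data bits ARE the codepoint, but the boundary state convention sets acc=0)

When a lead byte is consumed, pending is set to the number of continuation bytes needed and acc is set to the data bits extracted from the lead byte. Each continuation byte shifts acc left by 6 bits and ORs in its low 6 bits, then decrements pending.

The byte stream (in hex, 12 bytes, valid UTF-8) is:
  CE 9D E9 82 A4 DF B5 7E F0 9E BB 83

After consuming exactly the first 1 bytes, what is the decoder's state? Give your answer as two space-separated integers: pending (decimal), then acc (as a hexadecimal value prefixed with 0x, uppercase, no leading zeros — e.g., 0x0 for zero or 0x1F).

Byte[0]=CE: 2-byte lead. pending=1, acc=0xE

Answer: 1 0xE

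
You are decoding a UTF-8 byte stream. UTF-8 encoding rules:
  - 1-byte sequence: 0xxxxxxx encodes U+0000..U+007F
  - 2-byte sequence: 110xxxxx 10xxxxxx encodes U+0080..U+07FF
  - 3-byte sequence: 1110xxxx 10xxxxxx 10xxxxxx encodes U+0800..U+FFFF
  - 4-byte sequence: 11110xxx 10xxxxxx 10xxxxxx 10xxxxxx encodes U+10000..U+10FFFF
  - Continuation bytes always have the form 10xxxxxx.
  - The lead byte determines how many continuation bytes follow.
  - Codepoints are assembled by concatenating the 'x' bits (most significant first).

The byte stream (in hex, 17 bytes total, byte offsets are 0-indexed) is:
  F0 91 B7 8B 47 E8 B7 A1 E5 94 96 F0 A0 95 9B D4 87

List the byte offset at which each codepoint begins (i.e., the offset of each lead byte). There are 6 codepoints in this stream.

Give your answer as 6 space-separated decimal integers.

Byte[0]=F0: 4-byte lead, need 3 cont bytes. acc=0x0
Byte[1]=91: continuation. acc=(acc<<6)|0x11=0x11
Byte[2]=B7: continuation. acc=(acc<<6)|0x37=0x477
Byte[3]=8B: continuation. acc=(acc<<6)|0x0B=0x11DCB
Completed: cp=U+11DCB (starts at byte 0)
Byte[4]=47: 1-byte ASCII. cp=U+0047
Byte[5]=E8: 3-byte lead, need 2 cont bytes. acc=0x8
Byte[6]=B7: continuation. acc=(acc<<6)|0x37=0x237
Byte[7]=A1: continuation. acc=(acc<<6)|0x21=0x8DE1
Completed: cp=U+8DE1 (starts at byte 5)
Byte[8]=E5: 3-byte lead, need 2 cont bytes. acc=0x5
Byte[9]=94: continuation. acc=(acc<<6)|0x14=0x154
Byte[10]=96: continuation. acc=(acc<<6)|0x16=0x5516
Completed: cp=U+5516 (starts at byte 8)
Byte[11]=F0: 4-byte lead, need 3 cont bytes. acc=0x0
Byte[12]=A0: continuation. acc=(acc<<6)|0x20=0x20
Byte[13]=95: continuation. acc=(acc<<6)|0x15=0x815
Byte[14]=9B: continuation. acc=(acc<<6)|0x1B=0x2055B
Completed: cp=U+2055B (starts at byte 11)
Byte[15]=D4: 2-byte lead, need 1 cont bytes. acc=0x14
Byte[16]=87: continuation. acc=(acc<<6)|0x07=0x507
Completed: cp=U+0507 (starts at byte 15)

Answer: 0 4 5 8 11 15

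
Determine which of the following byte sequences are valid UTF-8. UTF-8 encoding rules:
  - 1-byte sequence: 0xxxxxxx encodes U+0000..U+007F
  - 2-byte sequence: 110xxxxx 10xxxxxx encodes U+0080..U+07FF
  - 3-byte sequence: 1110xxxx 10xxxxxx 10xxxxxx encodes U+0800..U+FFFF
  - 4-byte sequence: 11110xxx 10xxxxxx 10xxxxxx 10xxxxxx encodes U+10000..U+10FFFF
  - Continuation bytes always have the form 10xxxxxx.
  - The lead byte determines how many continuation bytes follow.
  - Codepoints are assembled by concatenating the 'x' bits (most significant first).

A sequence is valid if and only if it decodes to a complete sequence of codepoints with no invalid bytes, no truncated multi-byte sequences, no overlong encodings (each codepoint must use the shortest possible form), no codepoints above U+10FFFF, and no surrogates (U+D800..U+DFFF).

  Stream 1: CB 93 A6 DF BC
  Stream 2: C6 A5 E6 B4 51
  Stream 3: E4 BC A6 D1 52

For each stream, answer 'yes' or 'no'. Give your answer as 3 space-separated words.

Answer: no no no

Derivation:
Stream 1: error at byte offset 2. INVALID
Stream 2: error at byte offset 4. INVALID
Stream 3: error at byte offset 4. INVALID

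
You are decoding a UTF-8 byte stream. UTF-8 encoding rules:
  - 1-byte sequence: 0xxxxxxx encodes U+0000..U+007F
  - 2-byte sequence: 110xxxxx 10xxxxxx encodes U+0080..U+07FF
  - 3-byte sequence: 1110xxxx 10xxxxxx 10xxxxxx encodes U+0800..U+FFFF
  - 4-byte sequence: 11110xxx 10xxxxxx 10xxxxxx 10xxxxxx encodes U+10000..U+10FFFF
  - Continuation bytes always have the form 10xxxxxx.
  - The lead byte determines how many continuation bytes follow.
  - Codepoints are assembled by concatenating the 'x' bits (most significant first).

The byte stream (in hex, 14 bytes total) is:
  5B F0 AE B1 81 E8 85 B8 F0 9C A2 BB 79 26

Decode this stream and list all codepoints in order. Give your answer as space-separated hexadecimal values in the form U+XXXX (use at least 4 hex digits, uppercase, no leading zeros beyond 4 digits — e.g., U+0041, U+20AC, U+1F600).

Byte[0]=5B: 1-byte ASCII. cp=U+005B
Byte[1]=F0: 4-byte lead, need 3 cont bytes. acc=0x0
Byte[2]=AE: continuation. acc=(acc<<6)|0x2E=0x2E
Byte[3]=B1: continuation. acc=(acc<<6)|0x31=0xBB1
Byte[4]=81: continuation. acc=(acc<<6)|0x01=0x2EC41
Completed: cp=U+2EC41 (starts at byte 1)
Byte[5]=E8: 3-byte lead, need 2 cont bytes. acc=0x8
Byte[6]=85: continuation. acc=(acc<<6)|0x05=0x205
Byte[7]=B8: continuation. acc=(acc<<6)|0x38=0x8178
Completed: cp=U+8178 (starts at byte 5)
Byte[8]=F0: 4-byte lead, need 3 cont bytes. acc=0x0
Byte[9]=9C: continuation. acc=(acc<<6)|0x1C=0x1C
Byte[10]=A2: continuation. acc=(acc<<6)|0x22=0x722
Byte[11]=BB: continuation. acc=(acc<<6)|0x3B=0x1C8BB
Completed: cp=U+1C8BB (starts at byte 8)
Byte[12]=79: 1-byte ASCII. cp=U+0079
Byte[13]=26: 1-byte ASCII. cp=U+0026

Answer: U+005B U+2EC41 U+8178 U+1C8BB U+0079 U+0026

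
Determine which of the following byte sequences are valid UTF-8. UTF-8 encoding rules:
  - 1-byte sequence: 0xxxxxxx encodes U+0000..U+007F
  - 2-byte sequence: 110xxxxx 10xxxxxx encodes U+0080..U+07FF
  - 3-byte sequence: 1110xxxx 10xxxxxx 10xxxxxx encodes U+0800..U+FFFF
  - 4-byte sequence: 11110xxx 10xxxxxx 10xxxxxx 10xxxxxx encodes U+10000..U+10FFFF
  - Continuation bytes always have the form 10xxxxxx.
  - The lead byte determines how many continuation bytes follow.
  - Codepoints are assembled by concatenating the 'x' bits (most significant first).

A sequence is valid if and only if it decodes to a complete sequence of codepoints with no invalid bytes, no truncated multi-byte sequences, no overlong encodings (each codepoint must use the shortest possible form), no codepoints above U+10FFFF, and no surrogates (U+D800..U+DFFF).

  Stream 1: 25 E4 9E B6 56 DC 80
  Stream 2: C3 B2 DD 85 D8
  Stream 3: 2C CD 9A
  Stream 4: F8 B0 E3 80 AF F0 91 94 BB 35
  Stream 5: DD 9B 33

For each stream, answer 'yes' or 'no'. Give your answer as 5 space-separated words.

Answer: yes no yes no yes

Derivation:
Stream 1: decodes cleanly. VALID
Stream 2: error at byte offset 5. INVALID
Stream 3: decodes cleanly. VALID
Stream 4: error at byte offset 0. INVALID
Stream 5: decodes cleanly. VALID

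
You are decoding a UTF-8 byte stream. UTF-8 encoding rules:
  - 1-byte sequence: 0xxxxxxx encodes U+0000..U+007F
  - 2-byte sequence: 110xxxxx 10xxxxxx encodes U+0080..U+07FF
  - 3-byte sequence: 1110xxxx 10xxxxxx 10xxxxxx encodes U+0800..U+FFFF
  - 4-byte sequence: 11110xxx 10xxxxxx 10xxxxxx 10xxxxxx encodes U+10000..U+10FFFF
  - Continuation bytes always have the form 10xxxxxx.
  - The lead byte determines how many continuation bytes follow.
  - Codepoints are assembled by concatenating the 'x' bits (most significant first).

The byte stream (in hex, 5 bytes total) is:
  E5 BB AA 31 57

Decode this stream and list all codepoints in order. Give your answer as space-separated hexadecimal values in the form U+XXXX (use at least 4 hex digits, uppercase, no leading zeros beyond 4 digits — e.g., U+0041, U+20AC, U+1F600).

Answer: U+5EEA U+0031 U+0057

Derivation:
Byte[0]=E5: 3-byte lead, need 2 cont bytes. acc=0x5
Byte[1]=BB: continuation. acc=(acc<<6)|0x3B=0x17B
Byte[2]=AA: continuation. acc=(acc<<6)|0x2A=0x5EEA
Completed: cp=U+5EEA (starts at byte 0)
Byte[3]=31: 1-byte ASCII. cp=U+0031
Byte[4]=57: 1-byte ASCII. cp=U+0057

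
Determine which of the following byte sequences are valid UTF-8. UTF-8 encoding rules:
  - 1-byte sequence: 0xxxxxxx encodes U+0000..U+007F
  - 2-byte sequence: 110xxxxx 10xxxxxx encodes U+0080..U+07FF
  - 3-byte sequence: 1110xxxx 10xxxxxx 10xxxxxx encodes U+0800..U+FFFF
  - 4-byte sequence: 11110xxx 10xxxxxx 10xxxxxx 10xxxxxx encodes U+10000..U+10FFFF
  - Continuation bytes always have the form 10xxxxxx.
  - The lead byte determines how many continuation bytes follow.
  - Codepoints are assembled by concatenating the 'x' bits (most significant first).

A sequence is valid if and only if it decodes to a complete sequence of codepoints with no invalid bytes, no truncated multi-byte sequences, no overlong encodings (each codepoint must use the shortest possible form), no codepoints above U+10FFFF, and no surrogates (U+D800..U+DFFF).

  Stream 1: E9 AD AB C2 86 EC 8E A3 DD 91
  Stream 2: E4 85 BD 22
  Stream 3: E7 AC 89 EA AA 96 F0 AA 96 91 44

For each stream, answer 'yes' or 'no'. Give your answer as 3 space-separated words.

Stream 1: decodes cleanly. VALID
Stream 2: decodes cleanly. VALID
Stream 3: decodes cleanly. VALID

Answer: yes yes yes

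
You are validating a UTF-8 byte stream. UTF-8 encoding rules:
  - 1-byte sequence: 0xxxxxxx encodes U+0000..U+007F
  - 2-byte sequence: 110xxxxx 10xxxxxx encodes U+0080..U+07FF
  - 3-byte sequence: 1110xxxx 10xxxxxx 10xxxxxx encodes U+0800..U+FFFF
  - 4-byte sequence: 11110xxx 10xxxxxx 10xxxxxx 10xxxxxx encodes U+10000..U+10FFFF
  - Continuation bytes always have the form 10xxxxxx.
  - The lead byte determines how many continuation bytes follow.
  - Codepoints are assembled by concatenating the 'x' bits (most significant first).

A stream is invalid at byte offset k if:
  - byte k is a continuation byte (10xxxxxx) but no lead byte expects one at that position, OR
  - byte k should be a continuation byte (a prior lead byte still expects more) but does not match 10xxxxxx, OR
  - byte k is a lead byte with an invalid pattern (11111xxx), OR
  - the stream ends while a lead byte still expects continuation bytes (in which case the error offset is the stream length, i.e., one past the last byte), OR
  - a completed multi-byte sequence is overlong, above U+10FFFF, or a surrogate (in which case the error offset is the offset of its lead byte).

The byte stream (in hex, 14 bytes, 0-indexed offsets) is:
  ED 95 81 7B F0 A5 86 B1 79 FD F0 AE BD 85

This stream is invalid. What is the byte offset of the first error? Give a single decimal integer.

Byte[0]=ED: 3-byte lead, need 2 cont bytes. acc=0xD
Byte[1]=95: continuation. acc=(acc<<6)|0x15=0x355
Byte[2]=81: continuation. acc=(acc<<6)|0x01=0xD541
Completed: cp=U+D541 (starts at byte 0)
Byte[3]=7B: 1-byte ASCII. cp=U+007B
Byte[4]=F0: 4-byte lead, need 3 cont bytes. acc=0x0
Byte[5]=A5: continuation. acc=(acc<<6)|0x25=0x25
Byte[6]=86: continuation. acc=(acc<<6)|0x06=0x946
Byte[7]=B1: continuation. acc=(acc<<6)|0x31=0x251B1
Completed: cp=U+251B1 (starts at byte 4)
Byte[8]=79: 1-byte ASCII. cp=U+0079
Byte[9]=FD: INVALID lead byte (not 0xxx/110x/1110/11110)

Answer: 9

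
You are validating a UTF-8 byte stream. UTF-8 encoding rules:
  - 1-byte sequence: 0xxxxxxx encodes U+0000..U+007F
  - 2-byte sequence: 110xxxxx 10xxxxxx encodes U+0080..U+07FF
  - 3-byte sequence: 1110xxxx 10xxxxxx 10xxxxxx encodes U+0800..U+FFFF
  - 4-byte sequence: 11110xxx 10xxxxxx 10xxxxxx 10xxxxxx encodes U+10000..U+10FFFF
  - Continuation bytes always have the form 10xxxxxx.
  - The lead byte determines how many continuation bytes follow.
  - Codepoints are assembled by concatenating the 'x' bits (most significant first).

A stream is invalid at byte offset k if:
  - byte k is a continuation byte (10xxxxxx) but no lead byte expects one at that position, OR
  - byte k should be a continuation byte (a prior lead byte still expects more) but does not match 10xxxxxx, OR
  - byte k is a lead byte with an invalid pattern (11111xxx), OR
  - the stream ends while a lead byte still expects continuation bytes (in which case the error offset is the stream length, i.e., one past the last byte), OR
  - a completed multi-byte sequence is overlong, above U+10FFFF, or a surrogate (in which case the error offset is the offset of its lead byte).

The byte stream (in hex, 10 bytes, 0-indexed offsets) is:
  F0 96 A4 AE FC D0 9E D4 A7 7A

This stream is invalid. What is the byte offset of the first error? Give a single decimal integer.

Answer: 4

Derivation:
Byte[0]=F0: 4-byte lead, need 3 cont bytes. acc=0x0
Byte[1]=96: continuation. acc=(acc<<6)|0x16=0x16
Byte[2]=A4: continuation. acc=(acc<<6)|0x24=0x5A4
Byte[3]=AE: continuation. acc=(acc<<6)|0x2E=0x1692E
Completed: cp=U+1692E (starts at byte 0)
Byte[4]=FC: INVALID lead byte (not 0xxx/110x/1110/11110)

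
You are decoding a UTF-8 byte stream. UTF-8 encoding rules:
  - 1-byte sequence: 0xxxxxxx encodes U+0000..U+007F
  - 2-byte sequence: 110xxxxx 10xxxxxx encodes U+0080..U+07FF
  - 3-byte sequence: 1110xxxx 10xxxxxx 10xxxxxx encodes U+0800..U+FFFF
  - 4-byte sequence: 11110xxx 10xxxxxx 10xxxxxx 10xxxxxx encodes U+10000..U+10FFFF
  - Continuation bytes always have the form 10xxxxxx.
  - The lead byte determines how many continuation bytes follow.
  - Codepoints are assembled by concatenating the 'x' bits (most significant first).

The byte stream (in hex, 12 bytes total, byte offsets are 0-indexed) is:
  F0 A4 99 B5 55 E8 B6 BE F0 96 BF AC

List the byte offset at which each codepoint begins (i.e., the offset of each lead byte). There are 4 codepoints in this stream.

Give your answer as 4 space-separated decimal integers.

Byte[0]=F0: 4-byte lead, need 3 cont bytes. acc=0x0
Byte[1]=A4: continuation. acc=(acc<<6)|0x24=0x24
Byte[2]=99: continuation. acc=(acc<<6)|0x19=0x919
Byte[3]=B5: continuation. acc=(acc<<6)|0x35=0x24675
Completed: cp=U+24675 (starts at byte 0)
Byte[4]=55: 1-byte ASCII. cp=U+0055
Byte[5]=E8: 3-byte lead, need 2 cont bytes. acc=0x8
Byte[6]=B6: continuation. acc=(acc<<6)|0x36=0x236
Byte[7]=BE: continuation. acc=(acc<<6)|0x3E=0x8DBE
Completed: cp=U+8DBE (starts at byte 5)
Byte[8]=F0: 4-byte lead, need 3 cont bytes. acc=0x0
Byte[9]=96: continuation. acc=(acc<<6)|0x16=0x16
Byte[10]=BF: continuation. acc=(acc<<6)|0x3F=0x5BF
Byte[11]=AC: continuation. acc=(acc<<6)|0x2C=0x16FEC
Completed: cp=U+16FEC (starts at byte 8)

Answer: 0 4 5 8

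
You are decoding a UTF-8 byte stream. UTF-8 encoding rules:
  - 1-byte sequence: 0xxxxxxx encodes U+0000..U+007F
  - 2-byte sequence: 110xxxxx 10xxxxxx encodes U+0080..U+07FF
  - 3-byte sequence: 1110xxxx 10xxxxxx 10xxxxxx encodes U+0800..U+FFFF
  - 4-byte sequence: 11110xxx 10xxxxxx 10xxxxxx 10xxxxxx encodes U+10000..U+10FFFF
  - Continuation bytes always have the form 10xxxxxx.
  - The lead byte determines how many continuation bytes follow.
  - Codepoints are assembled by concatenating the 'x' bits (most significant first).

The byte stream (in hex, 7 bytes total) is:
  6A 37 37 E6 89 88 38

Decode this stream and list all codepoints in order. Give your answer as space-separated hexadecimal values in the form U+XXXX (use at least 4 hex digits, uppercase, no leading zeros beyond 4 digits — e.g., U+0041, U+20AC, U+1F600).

Byte[0]=6A: 1-byte ASCII. cp=U+006A
Byte[1]=37: 1-byte ASCII. cp=U+0037
Byte[2]=37: 1-byte ASCII. cp=U+0037
Byte[3]=E6: 3-byte lead, need 2 cont bytes. acc=0x6
Byte[4]=89: continuation. acc=(acc<<6)|0x09=0x189
Byte[5]=88: continuation. acc=(acc<<6)|0x08=0x6248
Completed: cp=U+6248 (starts at byte 3)
Byte[6]=38: 1-byte ASCII. cp=U+0038

Answer: U+006A U+0037 U+0037 U+6248 U+0038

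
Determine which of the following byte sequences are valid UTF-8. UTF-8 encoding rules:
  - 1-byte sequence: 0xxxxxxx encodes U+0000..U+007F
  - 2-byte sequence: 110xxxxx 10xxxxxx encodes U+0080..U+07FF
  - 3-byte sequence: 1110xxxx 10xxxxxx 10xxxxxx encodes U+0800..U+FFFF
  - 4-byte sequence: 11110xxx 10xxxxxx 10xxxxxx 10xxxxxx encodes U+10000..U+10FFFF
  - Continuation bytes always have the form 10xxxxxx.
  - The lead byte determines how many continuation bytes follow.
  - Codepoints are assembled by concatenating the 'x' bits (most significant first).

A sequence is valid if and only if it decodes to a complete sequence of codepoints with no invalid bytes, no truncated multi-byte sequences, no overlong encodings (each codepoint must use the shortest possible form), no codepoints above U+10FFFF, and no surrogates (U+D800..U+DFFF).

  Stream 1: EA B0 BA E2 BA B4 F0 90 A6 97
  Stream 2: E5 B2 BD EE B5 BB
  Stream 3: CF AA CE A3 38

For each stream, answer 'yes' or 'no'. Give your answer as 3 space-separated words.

Stream 1: decodes cleanly. VALID
Stream 2: decodes cleanly. VALID
Stream 3: decodes cleanly. VALID

Answer: yes yes yes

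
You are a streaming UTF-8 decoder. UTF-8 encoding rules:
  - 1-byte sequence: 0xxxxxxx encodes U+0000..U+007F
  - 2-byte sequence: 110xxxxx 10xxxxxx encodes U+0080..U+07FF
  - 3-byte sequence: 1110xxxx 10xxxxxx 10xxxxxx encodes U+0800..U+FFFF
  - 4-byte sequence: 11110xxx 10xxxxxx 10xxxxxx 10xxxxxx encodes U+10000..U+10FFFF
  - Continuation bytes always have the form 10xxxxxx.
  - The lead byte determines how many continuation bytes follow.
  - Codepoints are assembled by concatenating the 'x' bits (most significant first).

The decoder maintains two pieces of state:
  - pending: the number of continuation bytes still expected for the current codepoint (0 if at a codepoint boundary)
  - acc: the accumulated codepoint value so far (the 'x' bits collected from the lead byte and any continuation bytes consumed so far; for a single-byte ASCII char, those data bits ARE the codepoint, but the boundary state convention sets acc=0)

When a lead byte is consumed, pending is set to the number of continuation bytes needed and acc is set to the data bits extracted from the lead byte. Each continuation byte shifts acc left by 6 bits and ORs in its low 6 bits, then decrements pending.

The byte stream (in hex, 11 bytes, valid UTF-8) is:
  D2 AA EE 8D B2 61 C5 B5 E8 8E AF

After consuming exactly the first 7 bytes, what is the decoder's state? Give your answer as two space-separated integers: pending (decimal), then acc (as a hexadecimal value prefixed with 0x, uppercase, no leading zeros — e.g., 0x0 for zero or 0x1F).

Byte[0]=D2: 2-byte lead. pending=1, acc=0x12
Byte[1]=AA: continuation. acc=(acc<<6)|0x2A=0x4AA, pending=0
Byte[2]=EE: 3-byte lead. pending=2, acc=0xE
Byte[3]=8D: continuation. acc=(acc<<6)|0x0D=0x38D, pending=1
Byte[4]=B2: continuation. acc=(acc<<6)|0x32=0xE372, pending=0
Byte[5]=61: 1-byte. pending=0, acc=0x0
Byte[6]=C5: 2-byte lead. pending=1, acc=0x5

Answer: 1 0x5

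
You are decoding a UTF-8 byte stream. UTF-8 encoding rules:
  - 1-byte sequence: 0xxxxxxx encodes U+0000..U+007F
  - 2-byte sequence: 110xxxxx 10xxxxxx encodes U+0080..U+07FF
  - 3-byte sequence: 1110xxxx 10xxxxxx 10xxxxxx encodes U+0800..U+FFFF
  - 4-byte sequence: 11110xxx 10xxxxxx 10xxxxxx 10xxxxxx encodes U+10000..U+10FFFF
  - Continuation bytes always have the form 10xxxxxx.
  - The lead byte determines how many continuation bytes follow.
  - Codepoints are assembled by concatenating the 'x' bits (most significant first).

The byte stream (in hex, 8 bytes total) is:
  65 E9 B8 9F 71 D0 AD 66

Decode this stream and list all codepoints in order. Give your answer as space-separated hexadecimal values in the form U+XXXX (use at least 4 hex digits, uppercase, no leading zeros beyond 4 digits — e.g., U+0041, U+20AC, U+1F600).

Byte[0]=65: 1-byte ASCII. cp=U+0065
Byte[1]=E9: 3-byte lead, need 2 cont bytes. acc=0x9
Byte[2]=B8: continuation. acc=(acc<<6)|0x38=0x278
Byte[3]=9F: continuation. acc=(acc<<6)|0x1F=0x9E1F
Completed: cp=U+9E1F (starts at byte 1)
Byte[4]=71: 1-byte ASCII. cp=U+0071
Byte[5]=D0: 2-byte lead, need 1 cont bytes. acc=0x10
Byte[6]=AD: continuation. acc=(acc<<6)|0x2D=0x42D
Completed: cp=U+042D (starts at byte 5)
Byte[7]=66: 1-byte ASCII. cp=U+0066

Answer: U+0065 U+9E1F U+0071 U+042D U+0066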